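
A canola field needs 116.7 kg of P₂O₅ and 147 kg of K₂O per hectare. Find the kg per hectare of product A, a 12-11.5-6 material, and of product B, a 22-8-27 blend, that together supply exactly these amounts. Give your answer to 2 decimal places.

752.34 kg product A, 377.26 kg product B

Let a = kg of product A, b = kg of product B (per hectare).
P₂O₅: 0.115·a + 0.08·b = 116.7
K₂O: 0.06·a + 0.27·b = 147
Eliminate b: (row1) − 0.08/0.27·(row2) → 0.0972222·a = 73.1444, so a = 752.343.
Then b = (147 − 0.06·752.343) / 0.27 = 377.257.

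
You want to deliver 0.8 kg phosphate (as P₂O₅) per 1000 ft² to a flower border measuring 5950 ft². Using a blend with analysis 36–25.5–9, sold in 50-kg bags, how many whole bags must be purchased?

Product per 1000 ft² = 0.8 / 25.5% = 3.13725 kg.
Total product = 3.13725 × 5950 / 1000 = 18.6667 kg.
Bags = ⌈18.6667 / 50⌉ = 1.

1 bags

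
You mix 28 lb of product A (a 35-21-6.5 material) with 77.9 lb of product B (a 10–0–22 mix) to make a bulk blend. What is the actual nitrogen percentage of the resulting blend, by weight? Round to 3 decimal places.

Total mass = 28 + 77.9 = 105.9 lb.
N mass = 35%×28 + 10%×77.9 = 17.59 lb.
% N = 17.59 / 105.9 = 16.61001%.

16.610% N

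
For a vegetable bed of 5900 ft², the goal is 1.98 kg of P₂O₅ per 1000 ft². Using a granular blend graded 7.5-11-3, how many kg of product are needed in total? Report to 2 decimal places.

106.20 kg

Product per 1000 ft² = 1.98 / 11% = 18 kg.
Total product = 18 × 5900 / 1000 = 106.2 kg.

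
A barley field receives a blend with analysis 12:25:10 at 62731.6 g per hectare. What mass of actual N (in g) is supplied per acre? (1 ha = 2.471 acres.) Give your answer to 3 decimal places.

nitrogen per hectare = 62731.6 × 12% = 7527.79 g.
Convert to per acre: 7527.79 × 0.404694 = 3046.4557 g.

3046.456 g N per acre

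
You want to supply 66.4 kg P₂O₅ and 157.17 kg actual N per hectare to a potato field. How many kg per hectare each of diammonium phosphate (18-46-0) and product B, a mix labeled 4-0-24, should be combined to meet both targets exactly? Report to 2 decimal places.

144.35 kg diammonium phosphate, 3279.68 kg product B

With a, b = kg per hectare of diammonium phosphate and product B:
P₂O₅: 0.46·a + 0·b = 66.4
N: 0.18·a + 0.04·b = 157.17
From row1: a = (66.4 − 0·b) / 0.46.
Into row2: 0.18·(66.4 − 0·b)/0.46 + 0.04·b = 157.17 → b = 3279.6848, a = 144.348.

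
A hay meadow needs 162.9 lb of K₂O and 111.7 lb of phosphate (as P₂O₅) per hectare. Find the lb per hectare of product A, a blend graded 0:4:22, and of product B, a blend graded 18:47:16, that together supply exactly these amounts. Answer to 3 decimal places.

605.062 lb product A, 186.165 lb product B

With a, b = lb per hectare of product A and product B:
K₂O: 0.22·a + 0.16·b = 162.9
P₂O₅: 0.04·a + 0.47·b = 111.7
Eliminate a: (row1) − 0.22/0.04·(row2) → -2.425·b = -451.45, so b = 186.1649.
Back-substitute: a = (162.9 − 0.16·186.1649) / 0.22 = 605.0619.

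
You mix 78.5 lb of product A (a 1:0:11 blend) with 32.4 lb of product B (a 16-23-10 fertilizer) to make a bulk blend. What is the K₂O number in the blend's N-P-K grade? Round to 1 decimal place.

10.7% K₂O

Total mass = 78.5 + 32.4 = 110.9 lb.
K₂O mass = 11%×78.5 + 10%×32.4 = 11.875 lb.
% K₂O = 11.875 / 110.9 = 10.7078%.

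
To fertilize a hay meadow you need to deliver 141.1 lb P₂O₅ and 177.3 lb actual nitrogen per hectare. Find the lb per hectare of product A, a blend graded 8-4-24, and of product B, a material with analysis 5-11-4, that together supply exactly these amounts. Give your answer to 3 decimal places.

1830.588 lb product A, 617.059 lb product B

Let a = lb of product A, b = lb of product B (per hectare).
P₂O₅: 0.04·a + 0.11·b = 141.1
N: 0.08·a + 0.05·b = 177.3
From row1: a = (141.1 − 0.11·b) / 0.04.
Into row2: 0.08·(141.1 − 0.11·b)/0.04 + 0.05·b = 177.3 → b = 617.0588, a = 1830.5882.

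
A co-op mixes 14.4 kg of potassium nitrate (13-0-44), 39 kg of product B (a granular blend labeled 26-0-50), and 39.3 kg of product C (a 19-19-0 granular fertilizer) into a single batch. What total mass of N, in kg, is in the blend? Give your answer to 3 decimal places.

N mass = 13%×14.4 + 26%×39 + 19%×39.3 = 19.479 kg.

19.479 kg N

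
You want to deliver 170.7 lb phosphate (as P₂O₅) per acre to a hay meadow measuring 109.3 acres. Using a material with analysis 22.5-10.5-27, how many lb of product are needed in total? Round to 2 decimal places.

Product per acre = 170.7 / 10.5% = 1625.71 lb.
Total product = 1625.71 × 109.3 = 177690.571 lb.

177690.57 lb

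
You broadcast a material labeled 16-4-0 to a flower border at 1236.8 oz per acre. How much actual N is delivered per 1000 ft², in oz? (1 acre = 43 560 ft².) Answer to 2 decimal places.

4.54 oz N per thousand sq ft

nitrogen per acre = 1236.8 × 16% = 197.888 oz.
Convert to per 1000 ft²: 197.888 × 0.0229568 = 4.54288 oz.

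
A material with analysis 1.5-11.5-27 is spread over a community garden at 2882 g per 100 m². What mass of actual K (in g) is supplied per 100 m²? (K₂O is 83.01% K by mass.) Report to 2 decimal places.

645.93 g K per hundred sq m

K₂O per 100 m² = 2882 × 27% = 778.14 g.
Elemental K = 778.14 × 0.8301 = 645.934 g per 100 m².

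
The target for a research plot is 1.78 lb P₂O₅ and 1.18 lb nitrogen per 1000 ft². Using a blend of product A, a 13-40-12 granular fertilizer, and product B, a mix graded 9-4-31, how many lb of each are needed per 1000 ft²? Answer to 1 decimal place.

3.7 lb product A, 7.8 lb product B

Let a = lb of product A, b = lb of product B (per 1000 ft²).
P₂O₅: 0.4·a + 0.04·b = 1.78
N: 0.13·a + 0.09·b = 1.18
Eliminate b: (row1) − 0.04/0.09·(row2) → 0.342222·a = 1.25556, so a = 3.66883.
Then b = (1.18 − 0.13·3.66883) / 0.09 = 7.81169.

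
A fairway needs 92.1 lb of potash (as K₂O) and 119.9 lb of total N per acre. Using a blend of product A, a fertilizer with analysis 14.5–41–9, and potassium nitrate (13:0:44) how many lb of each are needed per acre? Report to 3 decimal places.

782.783 lb product A, 49.203 lb potassium nitrate

Let a = lb of product A, b = lb of potassium nitrate (per acre).
K₂O: 0.09·a + 0.44·b = 92.1
N: 0.145·a + 0.13·b = 119.9
Eliminate b: (row1) − 0.44/0.13·(row2) → -0.400769·a = -313.715, so a = 782.7831.
Then b = (119.9 − 0.145·782.7831) / 0.13 = 49.20345.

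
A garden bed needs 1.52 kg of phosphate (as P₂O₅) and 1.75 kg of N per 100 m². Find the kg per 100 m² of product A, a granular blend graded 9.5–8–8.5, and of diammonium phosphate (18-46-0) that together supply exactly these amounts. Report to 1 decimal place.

18.1 kg product A, 0.2 kg diammonium phosphate

With a, b = kg per 100 m² of product A and diammonium phosphate:
P₂O₅: 0.08·a + 0.46·b = 1.52
N: 0.095·a + 0.18·b = 1.75
Eliminate b: (row1) − 0.46/0.18·(row2) → -0.162778·a = -2.95222, so a = 18.1365.
Then b = (1.75 − 0.095·18.1365) / 0.18 = 0.150171.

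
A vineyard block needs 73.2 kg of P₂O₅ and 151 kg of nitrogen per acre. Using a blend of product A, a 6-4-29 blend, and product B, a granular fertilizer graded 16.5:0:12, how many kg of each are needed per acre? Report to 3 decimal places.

1830.000 kg product A, 249.697 kg product B

Let a = kg of product A, b = kg of product B (per acre).
P₂O₅: 0.04·a + 0·b = 73.2
N: 0.06·a + 0.165·b = 151
Eliminate b: (row1) − 0/0.165·(row2) → 0.04·a = 73.2, so a = 1830.
Then b = (151 − 0.06·1830) / 0.165 = 249.69697.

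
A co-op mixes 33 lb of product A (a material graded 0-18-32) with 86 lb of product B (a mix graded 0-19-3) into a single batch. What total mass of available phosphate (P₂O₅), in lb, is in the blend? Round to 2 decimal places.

P₂O₅ mass = 18%×33 + 19%×86 = 22.28 lb.

22.28 lb P₂O₅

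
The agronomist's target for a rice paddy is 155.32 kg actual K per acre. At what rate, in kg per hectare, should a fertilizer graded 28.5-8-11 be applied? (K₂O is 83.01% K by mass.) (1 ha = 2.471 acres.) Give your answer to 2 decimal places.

4203.17 kg of product per hectare

As K₂O: 155.32 / 0.8301 = 187.11 kg per acre.
Product per acre = 187.11 / 11% = 1701 kg.
Convert to per hectare: 1701 × 2.471 = 4203.171 kg.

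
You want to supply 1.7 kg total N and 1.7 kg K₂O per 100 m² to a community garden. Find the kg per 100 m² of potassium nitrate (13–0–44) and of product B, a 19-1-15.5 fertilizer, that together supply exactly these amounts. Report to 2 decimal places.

0.94 kg potassium nitrate, 8.31 kg product B

Per-100 m² balance (a = potassium nitrate, b = product B):
N: 0.13·a + 0.19·b = 1.7
K₂O: 0.44·a + 0.155·b = 1.7
Eliminate a: (row1) − 0.13/0.44·(row2) → 0.144205·b = 1.19773, so b = 8.30575.
Back-substitute: a = (1.7 − 0.19·8.30575) / 0.13 = 0.937746.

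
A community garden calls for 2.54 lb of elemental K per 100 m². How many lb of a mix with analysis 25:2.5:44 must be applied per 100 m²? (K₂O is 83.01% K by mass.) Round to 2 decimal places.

6.95 lb of product per hundred sq m

As K₂O: 2.54 / 0.8301 = 3.05987 lb per 100 m².
Product per 100 m² = 3.05987 / 44% = 6.95426 lb.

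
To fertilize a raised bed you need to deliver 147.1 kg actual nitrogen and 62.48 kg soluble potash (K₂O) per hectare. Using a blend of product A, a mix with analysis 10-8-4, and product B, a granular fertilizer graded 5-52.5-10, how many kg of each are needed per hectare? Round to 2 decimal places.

Per-hectare balance (a = product A, b = product B):
N: 0.1·a + 0.05·b = 147.1
K₂O: 0.04·a + 0.1·b = 62.48
Solving simultaneously: a = 1448.25, b = 45.5.

1448.25 kg product A, 45.50 kg product B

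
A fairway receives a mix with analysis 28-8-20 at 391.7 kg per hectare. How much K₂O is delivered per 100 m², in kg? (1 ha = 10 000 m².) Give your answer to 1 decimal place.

0.8 kg K₂O per hundred sq m

K₂O per hectare = 391.7 × 20% = 78.34 kg.
Convert to per 100 m²: 78.34 × 0.01 = 0.7834 kg.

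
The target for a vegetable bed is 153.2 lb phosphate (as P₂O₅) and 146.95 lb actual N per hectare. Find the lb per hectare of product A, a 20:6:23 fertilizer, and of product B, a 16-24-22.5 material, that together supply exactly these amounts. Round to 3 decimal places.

280.104 lb product A, 568.307 lb product B

With a, b = lb per hectare of product A and product B:
P₂O₅: 0.06·a + 0.24·b = 153.2
N: 0.2·a + 0.16·b = 146.95
Eliminate b: (row1) − 0.24/0.16·(row2) → -0.24·a = -67.225, so a = 280.1042.
Then b = (146.95 − 0.2·280.1042) / 0.16 = 568.3073.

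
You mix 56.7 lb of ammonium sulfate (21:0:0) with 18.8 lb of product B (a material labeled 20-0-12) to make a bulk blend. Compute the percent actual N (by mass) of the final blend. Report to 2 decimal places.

20.75% N

Total mass = 56.7 + 18.8 = 75.5 lb.
N mass = 21%×56.7 + 20%×18.8 = 15.667 lb.
% N = 15.667 / 75.5 = 20.751%.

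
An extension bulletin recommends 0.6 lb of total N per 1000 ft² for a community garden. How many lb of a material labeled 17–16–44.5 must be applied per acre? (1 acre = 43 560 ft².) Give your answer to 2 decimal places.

153.74 lb of product per acre

Product per 1000 ft² = 0.6 / 17% = 3.52941 lb.
Convert to per acre: 3.52941 × 43.56 = 153.741 lb.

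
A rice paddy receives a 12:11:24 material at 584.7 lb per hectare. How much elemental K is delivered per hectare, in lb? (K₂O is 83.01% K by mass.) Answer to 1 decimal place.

116.5 lb K per hectare

K₂O per hectare = 584.7 × 24% = 140.328 lb.
Elemental K = 140.328 × 0.8301 = 116.486 lb per hectare.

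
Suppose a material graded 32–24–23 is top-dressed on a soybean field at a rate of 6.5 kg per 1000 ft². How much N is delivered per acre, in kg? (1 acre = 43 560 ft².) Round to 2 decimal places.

90.60 kg N per acre

nitrogen per 1000 ft² = 6.5 × 32% = 2.08 kg.
Convert to per acre: 2.08 × 43.56 = 90.6048 kg.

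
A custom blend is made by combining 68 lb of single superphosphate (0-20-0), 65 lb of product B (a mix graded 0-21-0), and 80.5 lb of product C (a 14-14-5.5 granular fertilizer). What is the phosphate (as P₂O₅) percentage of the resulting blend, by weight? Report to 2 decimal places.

Total mass = 68 + 65 + 80.5 = 213.5 lb.
P₂O₅ mass = 20%×68 + 21%×65 + 14%×80.5 = 38.52 lb.
% P₂O₅ = 38.52 / 213.5 = 18.0422%.

18.04% P₂O₅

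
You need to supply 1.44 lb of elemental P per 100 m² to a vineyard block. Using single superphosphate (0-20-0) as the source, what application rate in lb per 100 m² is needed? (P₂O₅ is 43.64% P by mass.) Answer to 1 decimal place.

16.5 lb of product per hundred sq m

As P₂O₅: 1.44 / 0.4364 = 3.29973 lb per 100 m².
Product per 100 m² = 3.29973 / 20% = 16.4986 lb.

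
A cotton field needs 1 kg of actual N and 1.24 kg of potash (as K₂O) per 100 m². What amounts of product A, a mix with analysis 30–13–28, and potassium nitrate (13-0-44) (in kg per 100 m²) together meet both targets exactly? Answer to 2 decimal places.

Per-100 m² balance (a = product A, b = potassium nitrate):
N: 0.3·a + 0.13·b = 1
K₂O: 0.28·a + 0.44·b = 1.24
Solving simultaneously: a = 2.91632, b = 0.962343.

2.92 kg product A, 0.96 kg potassium nitrate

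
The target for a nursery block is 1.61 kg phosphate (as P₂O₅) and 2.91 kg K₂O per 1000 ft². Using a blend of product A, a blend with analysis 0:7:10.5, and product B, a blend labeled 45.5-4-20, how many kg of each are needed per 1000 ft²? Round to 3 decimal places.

20.980 kg product A, 3.536 kg product B

With a, b = kg per 1000 ft² of product A and product B:
P₂O₅: 0.07·a + 0.04·b = 1.61
K₂O: 0.105·a + 0.2·b = 2.91
From row1: a = (1.61 − 0.04·b) / 0.07.
Into row2: 0.105·(1.61 − 0.04·b)/0.07 + 0.2·b = 2.91 → b = 3.53571, a = 20.9796.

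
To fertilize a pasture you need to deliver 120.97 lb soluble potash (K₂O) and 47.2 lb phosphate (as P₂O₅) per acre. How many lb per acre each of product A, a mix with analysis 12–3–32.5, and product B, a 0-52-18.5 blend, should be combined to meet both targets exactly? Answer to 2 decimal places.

331.43 lb product A, 71.65 lb product B

Per-acre balance (a = product A, b = product B):
K₂O: 0.325·a + 0.185·b = 120.97
P₂O₅: 0.03·a + 0.52·b = 47.2
Eliminate a: (row1) − 0.325/0.03·(row2) → -5.44833·b = -390.363, so b = 71.6482.
Back-substitute: a = (120.97 − 0.185·71.6482) / 0.325 = 331.431.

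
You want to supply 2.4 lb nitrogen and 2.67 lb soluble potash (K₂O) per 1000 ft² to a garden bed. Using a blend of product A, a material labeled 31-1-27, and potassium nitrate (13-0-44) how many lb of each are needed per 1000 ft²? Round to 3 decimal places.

Let a = lb of product A, b = lb of potassium nitrate (per 1000 ft²).
N: 0.31·a + 0.13·b = 2.4
K₂O: 0.27·a + 0.44·b = 2.67
Solving simultaneously: a = 6.99803, b = 1.77394.

6.998 lb product A, 1.774 lb potassium nitrate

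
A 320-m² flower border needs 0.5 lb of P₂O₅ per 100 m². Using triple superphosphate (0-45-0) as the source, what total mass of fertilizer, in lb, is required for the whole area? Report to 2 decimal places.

Product per 100 m² = 0.5 / 45% = 1.11111 lb.
Total product = 1.11111 × 320 / 100 = 3.55556 lb.

3.56 lb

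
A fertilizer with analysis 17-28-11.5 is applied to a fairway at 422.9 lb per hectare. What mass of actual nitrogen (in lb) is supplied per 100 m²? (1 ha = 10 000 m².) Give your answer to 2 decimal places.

0.72 lb N per hundred sq m

nitrogen per hectare = 422.9 × 17% = 71.893 lb.
Convert to per 100 m²: 71.893 × 0.01 = 0.71893 lb.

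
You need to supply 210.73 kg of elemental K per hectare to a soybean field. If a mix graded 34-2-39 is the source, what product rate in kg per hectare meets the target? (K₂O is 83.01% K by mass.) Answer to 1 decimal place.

As K₂O: 210.73 / 0.8301 = 253.861 kg per hectare.
Product per hectare = 253.861 / 39% = 650.926 kg.

650.9 kg of product per hectare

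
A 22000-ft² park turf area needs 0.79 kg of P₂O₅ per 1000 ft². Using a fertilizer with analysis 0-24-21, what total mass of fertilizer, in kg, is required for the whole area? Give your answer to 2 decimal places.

72.42 kg

Product per 1000 ft² = 0.79 / 24% = 3.29167 kg.
Total product = 3.29167 × 22000 / 1000 = 72.4167 kg.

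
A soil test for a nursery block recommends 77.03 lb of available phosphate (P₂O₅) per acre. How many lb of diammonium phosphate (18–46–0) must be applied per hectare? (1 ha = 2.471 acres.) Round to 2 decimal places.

Product per acre = 77.03 / 46% = 167.457 lb.
Convert to per hectare: 167.457 × 2.471 = 413.785 lb.

413.79 lb of product per hectare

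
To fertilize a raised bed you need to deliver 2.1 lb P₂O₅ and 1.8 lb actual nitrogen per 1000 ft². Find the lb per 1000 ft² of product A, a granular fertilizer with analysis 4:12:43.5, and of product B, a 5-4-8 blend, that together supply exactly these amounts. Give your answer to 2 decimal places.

With a, b = lb per 1000 ft² of product A and product B:
P₂O₅: 0.12·a + 0.04·b = 2.1
N: 0.04·a + 0.05·b = 1.8
Eliminate a: (row1) − 0.12/0.04·(row2) → -0.11·b = -3.3, so b = 30.
Back-substitute: a = (2.1 − 0.04·30) / 0.12 = 7.5.

7.50 lb product A, 30.00 lb product B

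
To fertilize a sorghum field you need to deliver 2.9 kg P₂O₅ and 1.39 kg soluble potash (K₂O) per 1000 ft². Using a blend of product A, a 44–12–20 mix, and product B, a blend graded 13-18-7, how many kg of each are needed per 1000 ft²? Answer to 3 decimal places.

With a, b = kg per 1000 ft² of product A and product B:
P₂O₅: 0.12·a + 0.18·b = 2.9
K₂O: 0.2·a + 0.07·b = 1.39
Solving simultaneously: a = 1.71014, b = 14.97101.

1.710 kg product A, 14.971 kg product B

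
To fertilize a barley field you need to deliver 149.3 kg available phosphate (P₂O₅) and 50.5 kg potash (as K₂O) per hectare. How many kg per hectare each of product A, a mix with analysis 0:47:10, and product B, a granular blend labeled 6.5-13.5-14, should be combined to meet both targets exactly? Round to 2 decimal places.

With a, b = kg per hectare of product A and product B:
P₂O₅: 0.47·a + 0.135·b = 149.3
K₂O: 0.1·a + 0.14·b = 50.5
From row1: a = (149.3 − 0.135·b) / 0.47.
Into row2: 0.1·(149.3 − 0.135·b)/0.47 + 0.14·b = 50.5 → b = 168.356, a = 269.302.

269.30 kg product A, 168.36 kg product B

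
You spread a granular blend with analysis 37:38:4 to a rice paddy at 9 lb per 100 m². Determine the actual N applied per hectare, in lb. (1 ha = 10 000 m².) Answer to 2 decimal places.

nitrogen per 100 m² = 9 × 37% = 3.33 lb.
Convert to per hectare: 3.33 × 100 = 333 lb.

333.00 lb N per hectare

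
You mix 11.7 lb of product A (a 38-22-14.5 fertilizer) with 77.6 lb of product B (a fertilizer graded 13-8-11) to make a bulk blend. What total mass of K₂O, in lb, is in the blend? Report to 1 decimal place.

K₂O mass = 14.5%×11.7 + 11%×77.6 = 10.2325 lb.

10.2 lb K₂O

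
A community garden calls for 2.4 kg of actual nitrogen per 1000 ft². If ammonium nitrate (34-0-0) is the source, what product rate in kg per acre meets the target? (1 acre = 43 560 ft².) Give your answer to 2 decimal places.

Product per 1000 ft² = 2.4 / 34% = 7.05882 kg.
Convert to per acre: 7.05882 × 43.56 = 307.482 kg.

307.48 kg of product per acre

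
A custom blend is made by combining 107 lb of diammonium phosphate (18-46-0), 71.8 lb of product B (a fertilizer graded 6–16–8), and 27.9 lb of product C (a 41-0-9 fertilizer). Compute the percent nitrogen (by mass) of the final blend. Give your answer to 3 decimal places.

Total mass = 107 + 71.8 + 27.9 = 206.7 lb.
N mass = 18%×107 + 6%×71.8 + 41%×27.9 = 35.007 lb.
% N = 35.007 / 206.7 = 16.9361%.

16.936% N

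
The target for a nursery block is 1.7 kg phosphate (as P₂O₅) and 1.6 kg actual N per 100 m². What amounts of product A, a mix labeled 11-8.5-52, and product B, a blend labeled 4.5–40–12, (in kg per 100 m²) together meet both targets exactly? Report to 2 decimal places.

14.03 kg product A, 1.27 kg product B

Let a = kg of product A, b = kg of product B (per 100 m²).
P₂O₅: 0.085·a + 0.4·b = 1.7
N: 0.11·a + 0.045·b = 1.6
From row1: a = (1.7 − 0.4·b) / 0.085.
Into row2: 0.11·(1.7 − 0.4·b)/0.085 + 0.045·b = 1.6 → b = 1.26945, a = 14.0261.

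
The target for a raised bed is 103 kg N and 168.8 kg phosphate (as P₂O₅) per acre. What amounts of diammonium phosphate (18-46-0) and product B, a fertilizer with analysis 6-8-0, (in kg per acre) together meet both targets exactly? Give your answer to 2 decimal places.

Per-acre balance (a = diammonium phosphate, b = product B):
N: 0.18·a + 0.06·b = 103
P₂O₅: 0.46·a + 0.08·b = 168.8
Eliminate a: (row1) − 0.18/0.46·(row2) → 0.0286957·b = 36.9478, so b = 1287.576.
Back-substitute: a = (103 − 0.06·1287.576) / 0.18 = 143.0303.

143.03 kg diammonium phosphate, 1287.58 kg product B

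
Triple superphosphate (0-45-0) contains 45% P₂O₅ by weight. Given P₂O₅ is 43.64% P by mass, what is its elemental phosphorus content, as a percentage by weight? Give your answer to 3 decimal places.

%P = 45 × 0.4364 = 19.638%.

19.638% P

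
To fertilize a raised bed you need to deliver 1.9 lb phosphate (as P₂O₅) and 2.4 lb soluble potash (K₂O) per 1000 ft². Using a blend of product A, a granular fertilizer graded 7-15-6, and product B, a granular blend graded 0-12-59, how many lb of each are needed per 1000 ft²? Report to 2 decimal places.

10.25 lb product A, 3.03 lb product B

Per-1000 ft² balance (a = product A, b = product B):
P₂O₅: 0.15·a + 0.12·b = 1.9
K₂O: 0.06·a + 0.59·b = 2.4
Eliminate b: (row1) − 0.12/0.59·(row2) → 0.137797·a = 1.41186, so a = 10.246.
Then b = (2.4 − 0.06·10.246) / 0.59 = 3.02583.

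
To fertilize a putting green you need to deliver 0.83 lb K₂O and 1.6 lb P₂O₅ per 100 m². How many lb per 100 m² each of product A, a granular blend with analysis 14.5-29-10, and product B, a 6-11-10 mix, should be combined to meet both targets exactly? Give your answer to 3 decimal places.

3.817 lb product A, 4.483 lb product B

Let a = lb of product A, b = lb of product B (per 100 m²).
K₂O: 0.1·a + 0.1·b = 0.83
P₂O₅: 0.29·a + 0.11·b = 1.6
Eliminate b: (row1) − 0.1/0.11·(row2) → -0.163636·a = -0.624545, so a = 3.81667.
Then b = (1.6 − 0.29·3.81667) / 0.11 = 4.48333.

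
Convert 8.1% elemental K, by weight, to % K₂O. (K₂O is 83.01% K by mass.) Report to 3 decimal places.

%K₂O = 8.1 / 0.8301 = 9.75786%.

9.758% K₂O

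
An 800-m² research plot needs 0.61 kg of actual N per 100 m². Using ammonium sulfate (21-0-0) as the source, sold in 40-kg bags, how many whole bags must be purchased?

1 bags

Product per 100 m² = 0.61 / 21% = 2.90476 kg.
Total product = 2.90476 × 800 / 100 = 23.2381 kg.
Bags = ⌈23.2381 / 40⌉ = 1.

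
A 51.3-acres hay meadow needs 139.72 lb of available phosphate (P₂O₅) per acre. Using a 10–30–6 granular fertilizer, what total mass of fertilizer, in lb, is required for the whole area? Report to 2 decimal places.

Product per acre = 139.72 / 30% = 465.733 lb.
Total product = 465.733 × 51.3 = 23892.12 lb.

23892.12 lb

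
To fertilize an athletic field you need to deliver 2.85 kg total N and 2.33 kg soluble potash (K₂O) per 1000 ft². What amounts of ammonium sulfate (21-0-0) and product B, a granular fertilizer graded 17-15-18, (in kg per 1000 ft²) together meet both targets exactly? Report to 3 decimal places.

Let a = kg of ammonium sulfate, b = kg of product B (per 1000 ft²).
N: 0.21·a + 0.17·b = 2.85
K₂O: 0·a + 0.18·b = 2.33
Solving simultaneously: a = 3.09259, b = 12.9444.

3.093 kg ammonium sulfate, 12.944 kg product B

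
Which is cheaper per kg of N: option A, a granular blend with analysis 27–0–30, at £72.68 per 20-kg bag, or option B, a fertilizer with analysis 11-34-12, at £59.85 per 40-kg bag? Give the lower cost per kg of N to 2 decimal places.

£13.46 per kg N (option A)

option A: N per bag = 20 × 27% = 5.4 kg; cost = 72.68 / 5.4 = £13.4593/kg N.
option B: N per bag = 40 × 11% = 4.4 kg; cost = 59.85 / 4.4 = £13.6023/kg N.
option A is cheaper.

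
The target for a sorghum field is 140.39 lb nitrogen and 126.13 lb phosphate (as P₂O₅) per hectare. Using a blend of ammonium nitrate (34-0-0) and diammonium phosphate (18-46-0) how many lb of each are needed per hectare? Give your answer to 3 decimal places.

Per-hectare balance (a = ammonium nitrate, b = diammonium phosphate):
N: 0.34·a + 0.18·b = 140.39
P₂O₅: 0·a + 0.46·b = 126.13
Solving simultaneously: a = 267.7494, b = 274.1957.

267.749 lb ammonium nitrate, 274.196 lb diammonium phosphate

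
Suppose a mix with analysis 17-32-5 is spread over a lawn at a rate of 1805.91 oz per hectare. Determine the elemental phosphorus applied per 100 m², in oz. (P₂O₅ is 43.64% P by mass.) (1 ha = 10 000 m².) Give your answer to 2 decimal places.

2.52 oz P per hundred sq m

P₂O₅ per hectare = 1805.91 × 32% = 577.891 oz.
Elemental P = 577.891 × 0.4364 = 252.192 oz per hectare.
Convert to per 100 m²: 252.192 × 0.01 = 2.52192 oz.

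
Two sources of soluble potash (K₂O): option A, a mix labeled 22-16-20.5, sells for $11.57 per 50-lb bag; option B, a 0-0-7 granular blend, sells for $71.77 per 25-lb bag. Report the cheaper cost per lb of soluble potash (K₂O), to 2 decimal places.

option A: K₂O per bag = 50 × 20.5% = 10.25 lb; cost = 11.57 / 10.25 = $1.1288/lb K₂O.
option B: K₂O per bag = 25 × 7% = 1.75 lb; cost = 71.77 / 1.75 = $41.0114/lb K₂O.
option A is cheaper.

$1.13 per lb K₂O (option A)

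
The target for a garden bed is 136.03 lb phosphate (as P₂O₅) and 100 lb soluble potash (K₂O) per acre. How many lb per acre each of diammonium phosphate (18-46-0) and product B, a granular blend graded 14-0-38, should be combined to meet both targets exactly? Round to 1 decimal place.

Let a = lb of diammonium phosphate, b = lb of product B (per acre).
P₂O₅: 0.46·a + 0·b = 136.03
K₂O: 0·a + 0.38·b = 100
Solving simultaneously: a = 295.717, b = 263.158.

295.7 lb diammonium phosphate, 263.2 lb product B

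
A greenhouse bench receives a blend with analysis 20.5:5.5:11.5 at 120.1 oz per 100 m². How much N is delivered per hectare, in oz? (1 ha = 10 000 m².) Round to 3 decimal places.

2462.050 oz N per hectare

nitrogen per 100 m² = 120.1 × 20.5% = 24.6205 oz.
Convert to per hectare: 24.6205 × 100 = 2462.05 oz.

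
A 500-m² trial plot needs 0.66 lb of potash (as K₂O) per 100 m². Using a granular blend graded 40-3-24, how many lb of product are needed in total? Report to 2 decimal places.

Product per 100 m² = 0.66 / 24% = 2.75 lb.
Total product = 2.75 × 500 / 100 = 13.75 lb.

13.75 lb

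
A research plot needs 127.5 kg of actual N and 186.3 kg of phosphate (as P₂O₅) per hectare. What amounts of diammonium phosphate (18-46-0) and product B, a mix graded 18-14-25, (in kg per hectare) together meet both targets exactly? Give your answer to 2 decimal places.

Per-hectare balance (a = diammonium phosphate, b = product B):
N: 0.18·a + 0.18·b = 127.5
P₂O₅: 0.46·a + 0.14·b = 186.3
Eliminate b: (row1) − 0.18/0.14·(row2) → -0.411429·a = -112.029, so a = 272.292.
Then b = (186.3 − 0.46·272.292) / 0.14 = 436.042.

272.29 kg diammonium phosphate, 436.04 kg product B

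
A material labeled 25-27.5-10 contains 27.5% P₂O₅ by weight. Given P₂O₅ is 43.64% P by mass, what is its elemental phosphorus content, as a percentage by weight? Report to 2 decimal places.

%P = 27.5 × 0.4364 = 12.001%.

12.00% P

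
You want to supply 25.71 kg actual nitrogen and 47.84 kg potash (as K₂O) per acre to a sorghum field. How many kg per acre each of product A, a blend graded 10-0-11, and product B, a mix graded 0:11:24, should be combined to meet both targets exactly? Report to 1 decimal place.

257.1 kg product A, 81.5 kg product B

Per-acre balance (a = product A, b = product B):
N: 0.1·a + 0·b = 25.71
K₂O: 0.11·a + 0.24·b = 47.84
Eliminate a: (row1) − 0.1/0.11·(row2) → -0.218182·b = -17.7809, so b = 81.4958.
Back-substitute: a = (25.71 − 0·81.4958) / 0.1 = 257.1.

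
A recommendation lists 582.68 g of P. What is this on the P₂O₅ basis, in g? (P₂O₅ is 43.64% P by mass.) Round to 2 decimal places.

1335.20 g P₂O₅

P₂O₅ = 582.68 / 0.4364 = 1335.197 g.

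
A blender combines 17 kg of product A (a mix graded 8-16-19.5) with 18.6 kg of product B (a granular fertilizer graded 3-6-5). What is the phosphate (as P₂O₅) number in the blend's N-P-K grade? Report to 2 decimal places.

Total mass = 17 + 18.6 = 35.6 kg.
P₂O₅ mass = 16%×17 + 6%×18.6 = 3.836 kg.
% P₂O₅ = 3.836 / 35.6 = 10.7753%.

10.78% P₂O₅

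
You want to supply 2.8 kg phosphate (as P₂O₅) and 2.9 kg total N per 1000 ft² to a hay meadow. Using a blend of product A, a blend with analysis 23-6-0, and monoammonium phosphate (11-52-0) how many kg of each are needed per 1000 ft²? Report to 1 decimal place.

10.6 kg product A, 4.2 kg monoammonium phosphate

Per-1000 ft² balance (a = product A, b = monoammonium phosphate):
P₂O₅: 0.06·a + 0.52·b = 2.8
N: 0.23·a + 0.11·b = 2.9
From row1: a = (2.8 − 0.52·b) / 0.06.
Into row2: 0.23·(2.8 − 0.52·b)/0.06 + 0.11·b = 2.9 → b = 4.15929, a = 10.6195.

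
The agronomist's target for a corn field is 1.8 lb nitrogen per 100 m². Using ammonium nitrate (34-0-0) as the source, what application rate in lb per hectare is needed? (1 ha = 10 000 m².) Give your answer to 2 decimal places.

Product per 100 m² = 1.8 / 34% = 5.29412 lb.
Convert to per hectare: 5.29412 × 100 = 529.412 lb.

529.41 lb of product per hectare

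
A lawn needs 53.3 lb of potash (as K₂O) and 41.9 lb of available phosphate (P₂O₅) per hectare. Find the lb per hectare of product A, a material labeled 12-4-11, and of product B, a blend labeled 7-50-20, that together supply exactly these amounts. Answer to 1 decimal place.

388.7 lb product A, 52.7 lb product B

Let a = lb of product A, b = lb of product B (per hectare).
K₂O: 0.11·a + 0.2·b = 53.3
P₂O₅: 0.04·a + 0.5·b = 41.9
Solving simultaneously: a = 388.723, b = 52.7021.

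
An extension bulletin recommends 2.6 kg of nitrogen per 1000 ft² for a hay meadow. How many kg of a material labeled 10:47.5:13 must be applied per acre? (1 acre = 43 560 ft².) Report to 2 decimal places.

Product per 1000 ft² = 2.6 / 10% = 26 kg.
Convert to per acre: 26 × 43.56 = 1132.56 kg.

1132.56 kg of product per acre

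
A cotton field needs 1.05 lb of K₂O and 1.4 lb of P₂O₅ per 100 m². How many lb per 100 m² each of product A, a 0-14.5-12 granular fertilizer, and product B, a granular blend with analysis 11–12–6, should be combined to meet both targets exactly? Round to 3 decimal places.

7.368 lb product A, 2.763 lb product B

Per-100 m² balance (a = product A, b = product B):
K₂O: 0.12·a + 0.06·b = 1.05
P₂O₅: 0.145·a + 0.12·b = 1.4
Solving simultaneously: a = 7.36842, b = 2.76316.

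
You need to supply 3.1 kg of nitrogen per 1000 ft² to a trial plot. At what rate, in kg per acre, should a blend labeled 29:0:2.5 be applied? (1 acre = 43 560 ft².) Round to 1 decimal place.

Product per 1000 ft² = 3.1 / 29% = 10.6897 kg.
Convert to per acre: 10.6897 × 43.56 = 465.641 kg.

465.6 kg of product per acre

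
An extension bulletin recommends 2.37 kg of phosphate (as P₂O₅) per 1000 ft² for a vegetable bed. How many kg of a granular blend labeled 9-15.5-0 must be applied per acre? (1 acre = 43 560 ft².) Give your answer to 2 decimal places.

666.05 kg of product per acre

Product per 1000 ft² = 2.37 / 15.5% = 15.2903 kg.
Convert to per acre: 15.2903 × 43.56 = 666.046 kg.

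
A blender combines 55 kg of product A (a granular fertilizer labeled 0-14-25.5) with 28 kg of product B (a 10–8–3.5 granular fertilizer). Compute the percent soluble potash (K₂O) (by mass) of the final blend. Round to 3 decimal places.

18.078% K₂O

Total mass = 55 + 28 = 83 kg.
K₂O mass = 25.5%×55 + 3.5%×28 = 15.005 kg.
% K₂O = 15.005 / 83 = 18.0783%.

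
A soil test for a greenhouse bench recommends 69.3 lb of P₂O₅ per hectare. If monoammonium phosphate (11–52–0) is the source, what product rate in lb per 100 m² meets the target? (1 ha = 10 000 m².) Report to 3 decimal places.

1.333 lb of product per hundred sq m

Product per hectare = 69.3 / 52% = 133.269 lb.
Convert to per 100 m²: 133.269 × 0.01 = 1.33269 lb.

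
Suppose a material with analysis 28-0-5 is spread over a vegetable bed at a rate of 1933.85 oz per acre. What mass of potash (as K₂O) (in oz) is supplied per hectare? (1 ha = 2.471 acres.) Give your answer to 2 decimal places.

238.93 oz K₂O per hectare

K₂O per acre = 1933.85 × 5% = 96.6925 oz.
Convert to per hectare: 96.6925 × 2.471 = 238.927 oz.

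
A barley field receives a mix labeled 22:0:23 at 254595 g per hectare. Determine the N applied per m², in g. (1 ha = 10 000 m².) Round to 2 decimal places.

5.60 g N per sq m

nitrogen per hectare = 254595 × 22% = 56010.9 g.
Convert to per m²: 56010.9 × 0.0001 = 5.60109 g.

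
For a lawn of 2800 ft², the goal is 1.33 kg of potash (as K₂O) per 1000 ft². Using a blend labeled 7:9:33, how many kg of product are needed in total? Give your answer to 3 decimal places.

Product per 1000 ft² = 1.33 / 33% = 4.0303 kg.
Total product = 4.0303 × 2800 / 1000 = 11.2848 kg.

11.285 kg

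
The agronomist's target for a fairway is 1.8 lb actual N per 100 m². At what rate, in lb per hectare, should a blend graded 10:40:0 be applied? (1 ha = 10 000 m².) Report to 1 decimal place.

Product per 100 m² = 1.8 / 10% = 18 lb.
Convert to per hectare: 18 × 100 = 1800 lb.

1800.0 lb of product per hectare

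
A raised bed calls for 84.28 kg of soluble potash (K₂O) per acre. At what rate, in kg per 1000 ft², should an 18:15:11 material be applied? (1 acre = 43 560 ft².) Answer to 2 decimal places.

17.59 kg of product per thousand sq ft

Product per acre = 84.28 / 11% = 766.182 kg.
Convert to per 1000 ft²: 766.182 × 0.0229568 = 17.5891 kg.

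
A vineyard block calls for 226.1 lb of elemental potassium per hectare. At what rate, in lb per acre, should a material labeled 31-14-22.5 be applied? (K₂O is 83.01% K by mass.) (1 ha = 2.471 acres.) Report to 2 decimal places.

489.91 lb of product per acre

As K₂O: 226.1 / 0.8301 = 272.377 lb per hectare.
Product per hectare = 272.377 / 22.5% = 1210.56 lb.
Convert to per acre: 1210.56 × 0.404694 = 489.908 lb.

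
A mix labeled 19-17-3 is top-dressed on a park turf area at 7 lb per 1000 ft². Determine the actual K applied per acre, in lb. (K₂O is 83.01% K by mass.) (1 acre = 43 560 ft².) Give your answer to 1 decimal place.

K₂O per 1000 ft² = 7 × 3% = 0.21 lb.
Elemental K = 0.21 × 0.8301 = 0.174321 lb per 1000 ft².
Convert to per acre: 0.174321 × 43.56 = 7.59342 lb.

7.6 lb K per acre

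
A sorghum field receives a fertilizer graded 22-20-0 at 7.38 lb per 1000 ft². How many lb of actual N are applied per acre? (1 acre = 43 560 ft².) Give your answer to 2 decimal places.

nitrogen per 1000 ft² = 7.38 × 22% = 1.6236 lb.
Convert to per acre: 1.6236 × 43.56 = 70.724 lb.

70.72 lb N per acre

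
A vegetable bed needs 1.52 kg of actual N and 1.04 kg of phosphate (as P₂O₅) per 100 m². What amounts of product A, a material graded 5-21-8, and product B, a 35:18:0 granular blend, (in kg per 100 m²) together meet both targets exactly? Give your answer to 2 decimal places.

1.40 kg product A, 4.14 kg product B

Per-100 m² balance (a = product A, b = product B):
N: 0.05·a + 0.35·b = 1.52
P₂O₅: 0.21·a + 0.18·b = 1.04
Solving simultaneously: a = 1.40155, b = 4.14264.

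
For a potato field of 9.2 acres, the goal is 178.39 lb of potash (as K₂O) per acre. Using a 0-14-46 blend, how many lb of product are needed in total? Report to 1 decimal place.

3567.8 lb

Product per acre = 178.39 / 46% = 387.804 lb.
Total product = 387.804 × 9.2 = 3567.8 lb.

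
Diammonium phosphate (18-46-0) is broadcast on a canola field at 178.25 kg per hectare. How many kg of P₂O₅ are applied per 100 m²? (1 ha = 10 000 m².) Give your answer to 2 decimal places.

0.82 kg P₂O₅ per hundred sq m

P₂O₅ per hectare = 178.25 × 46% = 81.995 kg.
Convert to per 100 m²: 81.995 × 0.01 = 0.81995 kg.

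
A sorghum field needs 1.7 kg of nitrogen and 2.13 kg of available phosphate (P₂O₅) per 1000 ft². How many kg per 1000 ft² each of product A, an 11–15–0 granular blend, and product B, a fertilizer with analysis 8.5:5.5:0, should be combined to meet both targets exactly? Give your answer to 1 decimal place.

Per-1000 ft² balance (a = product A, b = product B):
N: 0.11·a + 0.085·b = 1.7
P₂O₅: 0.15·a + 0.055·b = 2.13
From row1: a = (1.7 − 0.085·b) / 0.11.
Into row2: 0.15·(1.7 − 0.085·b)/0.11 + 0.055·b = 2.13 → b = 3.08955, a = 13.0672.

13.1 kg product A, 3.1 kg product B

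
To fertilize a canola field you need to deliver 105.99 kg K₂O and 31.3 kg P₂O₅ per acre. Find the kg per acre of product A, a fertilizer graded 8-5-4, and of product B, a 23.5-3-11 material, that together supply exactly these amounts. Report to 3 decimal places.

61.233 kg product A, 941.279 kg product B

Per-acre balance (a = product A, b = product B):
K₂O: 0.04·a + 0.11·b = 105.99
P₂O₅: 0.05·a + 0.03·b = 31.3
Solving simultaneously: a = 61.2326, b = 941.2791.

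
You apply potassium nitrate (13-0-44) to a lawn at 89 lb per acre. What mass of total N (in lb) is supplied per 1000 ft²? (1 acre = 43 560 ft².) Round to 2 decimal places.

nitrogen per acre = 89 × 13% = 11.57 lb.
Convert to per 1000 ft²: 11.57 × 0.0229568 = 0.265611 lb.

0.27 lb N per thousand sq ft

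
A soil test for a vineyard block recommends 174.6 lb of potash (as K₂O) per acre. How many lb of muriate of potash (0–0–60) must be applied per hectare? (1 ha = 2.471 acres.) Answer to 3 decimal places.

719.061 lb of product per hectare

Product per acre = 174.6 / 60% = 291 lb.
Convert to per hectare: 291 × 2.471 = 719.061 lb.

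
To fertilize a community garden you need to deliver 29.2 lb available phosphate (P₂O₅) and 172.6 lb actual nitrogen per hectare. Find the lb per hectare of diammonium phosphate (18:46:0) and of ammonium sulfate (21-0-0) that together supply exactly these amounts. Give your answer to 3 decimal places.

Per-hectare balance (a = diammonium phosphate, b = ammonium sulfate):
P₂O₅: 0.46·a + 0·b = 29.2
N: 0.18·a + 0.21·b = 172.6
Solving simultaneously: a = 63.4783, b = 767.4948.

63.478 lb diammonium phosphate, 767.495 lb ammonium sulfate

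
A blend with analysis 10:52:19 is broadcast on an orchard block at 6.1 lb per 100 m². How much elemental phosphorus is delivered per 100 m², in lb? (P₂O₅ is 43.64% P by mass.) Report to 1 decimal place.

1.4 lb P per hundred sq m

P₂O₅ per 100 m² = 6.1 × 52% = 3.172 lb.
Elemental P = 3.172 × 0.4364 = 1.38426 lb per 100 m².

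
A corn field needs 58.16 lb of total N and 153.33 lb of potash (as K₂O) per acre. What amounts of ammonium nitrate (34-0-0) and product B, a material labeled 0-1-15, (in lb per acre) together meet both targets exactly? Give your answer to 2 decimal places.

With a, b = lb per acre of ammonium nitrate and product B:
N: 0.34·a + 0·b = 58.16
K₂O: 0·a + 0.15·b = 153.33
Solving simultaneously: a = 171.059, b = 1022.2.

171.06 lb ammonium nitrate, 1022.20 lb product B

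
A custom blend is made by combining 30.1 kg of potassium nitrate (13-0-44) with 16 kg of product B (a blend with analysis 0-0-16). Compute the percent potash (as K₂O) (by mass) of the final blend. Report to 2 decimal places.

Total mass = 30.1 + 16 = 46.1 kg.
K₂O mass = 44%×30.1 + 16%×16 = 15.804 kg.
% K₂O = 15.804 / 46.1 = 34.282%.

34.28% K₂O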